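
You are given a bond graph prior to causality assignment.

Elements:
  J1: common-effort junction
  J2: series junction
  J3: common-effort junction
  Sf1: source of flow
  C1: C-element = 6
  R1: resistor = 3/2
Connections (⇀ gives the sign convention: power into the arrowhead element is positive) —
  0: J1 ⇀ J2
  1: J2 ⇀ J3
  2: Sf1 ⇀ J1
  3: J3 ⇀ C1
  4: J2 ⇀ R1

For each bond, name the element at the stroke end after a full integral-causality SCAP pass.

β2 →Sf1  (source Sf1 imposes f)
β0 →J1  (closing 0-jn rule on J1)
β1 →J2  (J2 flow already set via bond 0)
β4 →J2  (J2: bond 0 brought flow, rest push out)
β3 →J3  (only one effort-in slot at J3)

#0 |J1
#1 |J2
#2 |Sf1
#3 |J3
#4 |J2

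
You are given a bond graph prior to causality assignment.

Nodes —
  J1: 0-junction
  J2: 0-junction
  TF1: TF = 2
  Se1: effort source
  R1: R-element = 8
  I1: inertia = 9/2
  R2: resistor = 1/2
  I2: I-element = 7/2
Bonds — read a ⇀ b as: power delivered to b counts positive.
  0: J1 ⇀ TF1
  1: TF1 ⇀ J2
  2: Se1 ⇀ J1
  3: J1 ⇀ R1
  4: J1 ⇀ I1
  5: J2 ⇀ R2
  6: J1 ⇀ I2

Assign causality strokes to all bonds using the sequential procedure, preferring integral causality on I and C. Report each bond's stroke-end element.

β2 →J1  (Se1: effort source, stroke at far end)
β0 →TF1  (0-jn J1 has e-setter on 2)
β3 →R1  (common-e at J1 fixed by 2)
β4 →I1  (0-jn J1 has e-setter on 2)
β6 →I2  (J1: bond 2 brought effort, rest push out)
β1 →J2  (TF1 one-in-one-out from 0)
β5 →R2  (0-jn J2 has e-setter on 1)

#0 →TF1
#1 →J2
#2 →J1
#3 →R1
#4 →I1
#5 →R2
#6 →I2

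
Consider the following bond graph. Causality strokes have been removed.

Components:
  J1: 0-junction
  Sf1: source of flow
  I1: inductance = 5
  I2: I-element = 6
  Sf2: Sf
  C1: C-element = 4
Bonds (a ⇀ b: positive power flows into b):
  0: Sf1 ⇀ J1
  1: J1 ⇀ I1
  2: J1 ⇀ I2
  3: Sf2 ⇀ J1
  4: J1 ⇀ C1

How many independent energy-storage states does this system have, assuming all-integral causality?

β0 stroke at Sf1  (source Sf1 imposes f)
β3 stroke at Sf2  (Sf2 (Sf) sets flow on bond)
β1 stroke at I1  (I1 outputs flow p/I1)
β2 stroke at I2  (I2 outputs flow p/I2)
β4 stroke at J1  (closing 0-jn rule on J1)

3  (C1, I1, I2 all integral)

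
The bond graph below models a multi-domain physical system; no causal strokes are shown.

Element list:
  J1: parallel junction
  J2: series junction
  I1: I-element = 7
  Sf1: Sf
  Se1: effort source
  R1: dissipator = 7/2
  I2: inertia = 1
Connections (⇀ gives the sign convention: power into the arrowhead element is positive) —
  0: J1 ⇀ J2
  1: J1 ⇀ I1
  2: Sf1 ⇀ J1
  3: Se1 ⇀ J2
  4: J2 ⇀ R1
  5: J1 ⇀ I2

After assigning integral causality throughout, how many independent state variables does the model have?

bond 2 →Sf1  (Sf1 fixes flow; stroke at Sf1)
bond 3 →J2  (Se1 (Se) sets effort on bond)
bond 1 →I1  (I1 outputs flow p/I1)
bond 5 →I2  (prefer integral on I2)
bond 0 →J1  (J1: last free bond brings effort in)
bond 4 →J2  (1-jn J2 has f-setter on 0)

2  (I1, I2 all integral)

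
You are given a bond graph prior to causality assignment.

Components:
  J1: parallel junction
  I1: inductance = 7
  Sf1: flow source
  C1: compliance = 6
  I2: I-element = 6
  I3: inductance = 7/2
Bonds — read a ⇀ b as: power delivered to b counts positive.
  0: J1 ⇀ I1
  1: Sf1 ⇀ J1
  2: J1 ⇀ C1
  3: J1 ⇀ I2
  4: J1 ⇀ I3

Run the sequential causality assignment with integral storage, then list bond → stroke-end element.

bond 0 stroke at I1
bond 1 stroke at Sf1
bond 2 stroke at J1
bond 3 stroke at I2
bond 4 stroke at I3

#1 stroke→Sf1  (Sf1 fixes flow; stroke at Sf1)
#0 stroke→I1  (I1 integral (f out))
#2 stroke→J1  (C1 outputs effort q/C1)
#3 stroke→I2  (common-e at J1 fixed by 2)
#4 stroke→I3  (0-jn J1 has e-setter on 2)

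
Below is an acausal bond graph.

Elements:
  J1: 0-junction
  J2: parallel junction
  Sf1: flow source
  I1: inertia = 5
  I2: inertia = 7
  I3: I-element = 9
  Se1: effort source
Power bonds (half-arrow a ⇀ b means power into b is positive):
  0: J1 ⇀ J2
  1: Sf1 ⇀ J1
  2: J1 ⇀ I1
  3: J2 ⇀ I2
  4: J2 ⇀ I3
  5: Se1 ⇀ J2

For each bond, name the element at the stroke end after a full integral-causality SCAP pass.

bond 0 stroke→J1
bond 1 stroke→Sf1
bond 2 stroke→I1
bond 3 stroke→I2
bond 4 stroke→I3
bond 5 stroke→J2

b1 stroke→Sf1  (Sf1 fixes flow; stroke at Sf1)
b5 stroke→J2  (Se1 fixes effort; stroke away)
b0 stroke→J1  (0-jn J2 has e-setter on 5)
b3 stroke→I2  (J2 effort already set via bond 5)
b4 stroke→I3  (J2 effort already set via bond 5)
b2 stroke→I1  (J1 effort already set via bond 0)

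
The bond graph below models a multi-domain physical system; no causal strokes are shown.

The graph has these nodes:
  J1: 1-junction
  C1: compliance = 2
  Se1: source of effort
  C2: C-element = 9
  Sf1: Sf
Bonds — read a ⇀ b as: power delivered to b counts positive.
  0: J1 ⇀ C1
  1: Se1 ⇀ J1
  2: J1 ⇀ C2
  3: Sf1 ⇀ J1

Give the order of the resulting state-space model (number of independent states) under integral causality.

2  (C1, C2 all integral)

β1 stroke at J1  (Se1: effort source, stroke at far end)
β3 stroke at Sf1  (Sf1 fixes flow; stroke at Sf1)
β0 stroke at J1  (1-jn J1 has f-setter on 3)
β2 stroke at J1  (1-jn J1 has f-setter on 3)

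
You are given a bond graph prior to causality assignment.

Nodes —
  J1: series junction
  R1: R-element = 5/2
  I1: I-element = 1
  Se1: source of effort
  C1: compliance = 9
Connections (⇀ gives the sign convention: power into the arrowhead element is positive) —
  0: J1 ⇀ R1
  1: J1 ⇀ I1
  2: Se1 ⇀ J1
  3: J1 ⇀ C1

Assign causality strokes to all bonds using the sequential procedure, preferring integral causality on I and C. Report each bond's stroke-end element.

β2 →J1  (Se1 fixes effort; stroke away)
β1 →I1  (I1 outputs flow p/I1)
β0 →J1  (1-jn J1 has f-setter on 1)
β3 →J1  (1-jn J1 has f-setter on 1)

β0 stroke→J1
β1 stroke→I1
β2 stroke→J1
β3 stroke→J1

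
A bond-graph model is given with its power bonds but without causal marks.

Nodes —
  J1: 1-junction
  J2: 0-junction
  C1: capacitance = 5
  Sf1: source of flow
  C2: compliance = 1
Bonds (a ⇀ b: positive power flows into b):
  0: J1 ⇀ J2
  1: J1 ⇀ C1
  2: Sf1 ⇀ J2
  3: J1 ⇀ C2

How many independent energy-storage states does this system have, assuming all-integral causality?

2  (C1, C2 all integral)

β2 stroke→Sf1  (source Sf1 imposes f)
β0 stroke→J2  (J2: last free bond brings effort in)
β1 stroke→J1  (J1 flow already set via bond 0)
β3 stroke→J1  (J1: bond 0 brought flow, rest push out)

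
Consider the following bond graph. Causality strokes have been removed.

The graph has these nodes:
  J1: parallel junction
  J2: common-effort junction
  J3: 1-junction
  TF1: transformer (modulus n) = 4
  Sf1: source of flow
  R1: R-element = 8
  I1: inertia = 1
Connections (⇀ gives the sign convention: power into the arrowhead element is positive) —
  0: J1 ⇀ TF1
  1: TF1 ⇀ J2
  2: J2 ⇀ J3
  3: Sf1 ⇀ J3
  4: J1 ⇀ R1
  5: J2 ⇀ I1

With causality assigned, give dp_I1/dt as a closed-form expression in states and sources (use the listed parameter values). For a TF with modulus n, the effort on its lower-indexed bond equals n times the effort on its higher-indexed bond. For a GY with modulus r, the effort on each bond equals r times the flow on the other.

b3 stroke→Sf1  (Sf1: flow source, stroke at near end)
b2 stroke→J3  (J3 flow already set via bond 3)
b5 stroke→I1  (prefer integral on I1)
b1 stroke→J2  (closing 0-jn rule on J2)
b0 stroke→TF1  (TF1: transformer flips bond 1)
b4 stroke→J1  (J1 needs exactly one e-in)

dp_I1/dt = -F_Sf1/2 - p_I1/2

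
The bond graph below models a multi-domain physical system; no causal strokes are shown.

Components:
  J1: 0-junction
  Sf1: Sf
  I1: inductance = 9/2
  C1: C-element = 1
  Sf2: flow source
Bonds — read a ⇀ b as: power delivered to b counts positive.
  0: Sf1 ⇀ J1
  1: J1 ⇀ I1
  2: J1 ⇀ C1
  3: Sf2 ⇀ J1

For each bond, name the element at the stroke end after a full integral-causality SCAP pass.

β0 →Sf1
β1 →I1
β2 →J1
β3 →Sf2

β0 →Sf1  (source Sf1 imposes f)
β3 →Sf2  (Sf2 (Sf) sets flow on bond)
β1 →I1  (prefer integral on I1)
β2 →J1  (J1 needs exactly one e-in)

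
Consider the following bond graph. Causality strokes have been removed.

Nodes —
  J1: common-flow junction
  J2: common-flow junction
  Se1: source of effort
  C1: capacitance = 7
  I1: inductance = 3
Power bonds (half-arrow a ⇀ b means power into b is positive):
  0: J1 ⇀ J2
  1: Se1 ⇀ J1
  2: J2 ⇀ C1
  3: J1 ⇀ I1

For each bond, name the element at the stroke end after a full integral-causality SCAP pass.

bond 1 stroke at J1  (source Se1 imposes e)
bond 2 stroke at J2  (C1 integral (e out))
bond 0 stroke at J1  (J2: last free bond brings flow in)
bond 3 stroke at I1  (only one flow-in slot at J1)

b0 |J1
b1 |J1
b2 |J2
b3 |I1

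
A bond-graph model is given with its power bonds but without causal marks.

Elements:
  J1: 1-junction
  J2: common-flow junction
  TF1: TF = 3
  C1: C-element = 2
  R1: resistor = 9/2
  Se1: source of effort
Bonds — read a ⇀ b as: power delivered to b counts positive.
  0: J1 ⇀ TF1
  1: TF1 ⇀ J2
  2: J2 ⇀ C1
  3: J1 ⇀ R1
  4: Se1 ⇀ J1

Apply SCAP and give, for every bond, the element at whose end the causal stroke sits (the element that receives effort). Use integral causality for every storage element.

#0 →J1
#1 →TF1
#2 →J2
#3 →R1
#4 →J1

bond 4 stroke→J1  (source Se1 imposes e)
bond 2 stroke→J2  (C1: C, integral causality)
bond 1 stroke→TF1  (J2 needs exactly one f-in)
bond 0 stroke→J1  (TF TF1: opposite of bond 1)
bond 3 stroke→R1  (J1: last free bond brings flow in)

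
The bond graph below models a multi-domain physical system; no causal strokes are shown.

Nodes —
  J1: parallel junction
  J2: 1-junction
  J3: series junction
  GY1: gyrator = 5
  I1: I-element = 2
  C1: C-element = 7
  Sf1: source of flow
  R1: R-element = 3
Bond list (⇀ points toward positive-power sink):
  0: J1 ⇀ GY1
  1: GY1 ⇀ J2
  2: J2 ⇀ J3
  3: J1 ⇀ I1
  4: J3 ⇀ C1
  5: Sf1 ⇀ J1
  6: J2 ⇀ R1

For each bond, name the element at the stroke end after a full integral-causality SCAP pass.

β5 stroke at Sf1  (source Sf1 imposes f)
β3 stroke at I1  (I1 integral (f out))
β0 stroke at J1  (closing 0-jn rule on J1)
β1 stroke at J2  (GY1: gyrator matches bond 0)
β4 stroke at J3  (C1: C, integral causality)
β2 stroke at J2  (only one flow-in slot at J3)
β6 stroke at R1  (only one flow-in slot at J2)

b0 stroke at J1
b1 stroke at J2
b2 stroke at J2
b3 stroke at I1
b4 stroke at J3
b5 stroke at Sf1
b6 stroke at R1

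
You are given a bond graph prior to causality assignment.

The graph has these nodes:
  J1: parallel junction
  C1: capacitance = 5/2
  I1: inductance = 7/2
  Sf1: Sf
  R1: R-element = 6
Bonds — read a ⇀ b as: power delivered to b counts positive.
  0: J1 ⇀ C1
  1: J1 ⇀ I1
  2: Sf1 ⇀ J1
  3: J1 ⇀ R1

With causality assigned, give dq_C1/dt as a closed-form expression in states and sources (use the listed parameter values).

β2 →Sf1  (Sf1 fixes flow; stroke at Sf1)
β0 →J1  (prefer integral on C1)
β1 →I1  (J1: bond 0 brought effort, rest push out)
β3 →R1  (J1 effort already set via bond 0)

dq_C1/dt = F_Sf1 - 2*p_I1/7 - q_C1/15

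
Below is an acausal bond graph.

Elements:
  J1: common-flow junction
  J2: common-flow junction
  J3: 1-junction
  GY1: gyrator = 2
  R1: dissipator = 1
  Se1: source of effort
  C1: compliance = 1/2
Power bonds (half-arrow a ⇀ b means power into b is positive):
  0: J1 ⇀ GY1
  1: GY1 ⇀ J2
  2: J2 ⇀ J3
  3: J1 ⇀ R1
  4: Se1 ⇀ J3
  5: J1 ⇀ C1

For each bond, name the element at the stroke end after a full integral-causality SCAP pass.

#0 →GY1
#1 →GY1
#2 →J2
#3 →J1
#4 →J3
#5 →J1

b4 |J3  (Se1 fixes effort; stroke away)
b2 |J2  (closing 1-jn rule on J3)
b1 |GY1  (J2 needs exactly one f-in)
b0 |GY1  (GY GY1: same side as bond 1)
b3 |J1  (J1 flow already set via bond 0)
b5 |J1  (J1 flow already set via bond 0)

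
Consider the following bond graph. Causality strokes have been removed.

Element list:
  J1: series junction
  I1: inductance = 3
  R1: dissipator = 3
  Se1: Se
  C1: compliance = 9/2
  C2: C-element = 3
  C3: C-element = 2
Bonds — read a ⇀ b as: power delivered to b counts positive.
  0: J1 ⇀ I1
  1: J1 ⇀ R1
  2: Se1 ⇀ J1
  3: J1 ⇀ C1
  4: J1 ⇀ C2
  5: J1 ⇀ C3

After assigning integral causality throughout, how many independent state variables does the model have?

4  (C1, C2, C3, I1 all integral)

bond 2 stroke→J1  (Se1 (Se) sets effort on bond)
bond 0 stroke→I1  (I1: I, integral causality)
bond 1 stroke→J1  (J1 flow already set via bond 0)
bond 3 stroke→J1  (common-f at J1 fixed by 0)
bond 4 stroke→J1  (1-jn J1 has f-setter on 0)
bond 5 stroke→J1  (1-jn J1 has f-setter on 0)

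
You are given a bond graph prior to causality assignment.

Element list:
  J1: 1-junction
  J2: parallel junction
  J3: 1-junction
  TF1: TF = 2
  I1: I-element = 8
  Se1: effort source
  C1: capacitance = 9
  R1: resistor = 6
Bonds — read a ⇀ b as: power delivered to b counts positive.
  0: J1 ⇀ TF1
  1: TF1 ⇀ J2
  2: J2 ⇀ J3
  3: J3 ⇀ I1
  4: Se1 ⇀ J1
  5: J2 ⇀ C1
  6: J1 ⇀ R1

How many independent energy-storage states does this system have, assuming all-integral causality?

b4 stroke→J1  (Se1 (Se) sets effort on bond)
b3 stroke→I1  (I1 integral (f out))
b2 stroke→J3  (1-jn J3 has f-setter on 3)
b5 stroke→J2  (C1 outputs effort q/C1)
b1 stroke→TF1  (0-jn J2 has e-setter on 5)
b0 stroke→J1  (TF1: transformer flips bond 1)
b6 stroke→R1  (only one flow-in slot at J1)

2  (C1, I1 all integral)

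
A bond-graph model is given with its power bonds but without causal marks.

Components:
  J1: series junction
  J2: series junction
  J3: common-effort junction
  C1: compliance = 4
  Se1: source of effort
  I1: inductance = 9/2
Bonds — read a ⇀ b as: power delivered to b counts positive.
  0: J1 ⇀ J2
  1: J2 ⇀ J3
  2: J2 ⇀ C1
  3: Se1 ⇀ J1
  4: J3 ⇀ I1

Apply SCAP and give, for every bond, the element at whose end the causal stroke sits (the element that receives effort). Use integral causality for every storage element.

bond 3 →J1  (Se1 fixes effort; stroke away)
bond 0 →J2  (only one flow-in slot at J1)
bond 2 →J2  (prefer integral on C1)
bond 1 →J3  (J2: last free bond brings flow in)
bond 4 →I1  (J3 effort already set via bond 1)

#0 stroke→J2
#1 stroke→J3
#2 stroke→J2
#3 stroke→J1
#4 stroke→I1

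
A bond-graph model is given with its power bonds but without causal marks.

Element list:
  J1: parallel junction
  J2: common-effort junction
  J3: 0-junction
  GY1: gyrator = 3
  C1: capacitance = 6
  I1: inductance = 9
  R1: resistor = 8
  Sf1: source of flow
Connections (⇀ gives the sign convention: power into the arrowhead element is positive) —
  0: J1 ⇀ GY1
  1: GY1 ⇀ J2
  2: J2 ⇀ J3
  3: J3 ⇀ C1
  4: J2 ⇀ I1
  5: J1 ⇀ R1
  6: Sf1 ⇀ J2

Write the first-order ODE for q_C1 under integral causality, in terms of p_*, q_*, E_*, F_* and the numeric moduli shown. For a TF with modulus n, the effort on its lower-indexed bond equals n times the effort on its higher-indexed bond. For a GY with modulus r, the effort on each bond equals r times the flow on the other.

bond 6 stroke→Sf1  (Sf1: flow source, stroke at near end)
bond 3 stroke→J3  (C1: C, integral causality)
bond 2 stroke→J2  (J3: bond 3 brought effort, rest push out)
bond 1 stroke→GY1  (J2: bond 2 brought effort, rest push out)
bond 4 stroke→I1  (common-e at J2 fixed by 2)
bond 0 stroke→GY1  (GY1: gyrator matches bond 1)
bond 5 stroke→J1  (J1 needs exactly one e-in)

dq_C1/dt = F_Sf1 - p_I1/9 - 4*q_C1/27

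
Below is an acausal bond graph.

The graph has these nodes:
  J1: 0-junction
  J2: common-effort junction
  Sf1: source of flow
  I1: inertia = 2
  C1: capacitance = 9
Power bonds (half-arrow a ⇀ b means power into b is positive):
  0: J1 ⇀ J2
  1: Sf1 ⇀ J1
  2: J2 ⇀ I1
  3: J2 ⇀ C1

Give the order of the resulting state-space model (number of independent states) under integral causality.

β1 →Sf1  (Sf1: flow source, stroke at near end)
β0 →J1  (closing 0-jn rule on J1)
β2 →I1  (I1 integral (f out))
β3 →J2  (only one effort-in slot at J2)

2  (C1, I1 all integral)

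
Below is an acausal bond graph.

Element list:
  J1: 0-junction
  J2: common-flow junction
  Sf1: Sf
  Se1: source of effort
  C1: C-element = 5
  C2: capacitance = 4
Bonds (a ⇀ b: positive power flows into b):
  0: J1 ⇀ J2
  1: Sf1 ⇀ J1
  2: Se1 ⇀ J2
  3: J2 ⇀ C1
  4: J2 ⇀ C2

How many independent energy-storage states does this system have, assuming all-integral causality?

#1 |Sf1  (source Sf1 imposes f)
#2 |J2  (Se1 fixes effort; stroke away)
#0 |J1  (only one effort-in slot at J1)
#3 |J2  (J2 flow already set via bond 0)
#4 |J2  (common-f at J2 fixed by 0)

2  (C1, C2 all integral)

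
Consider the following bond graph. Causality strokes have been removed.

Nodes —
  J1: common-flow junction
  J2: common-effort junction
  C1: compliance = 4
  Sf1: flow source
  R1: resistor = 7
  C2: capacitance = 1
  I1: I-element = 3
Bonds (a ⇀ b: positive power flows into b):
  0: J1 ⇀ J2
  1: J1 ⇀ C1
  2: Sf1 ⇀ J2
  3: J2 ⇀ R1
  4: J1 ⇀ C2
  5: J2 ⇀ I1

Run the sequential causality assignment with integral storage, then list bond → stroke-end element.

β0 stroke at J2
β1 stroke at J1
β2 stroke at Sf1
β3 stroke at R1
β4 stroke at J1
β5 stroke at I1

β2 →Sf1  (Sf1 fixes flow; stroke at Sf1)
β1 →J1  (C1 outputs effort q/C1)
β4 →J1  (prefer integral on C2)
β0 →J2  (J1: last free bond brings flow in)
β3 →R1  (J2: bond 0 brought effort, rest push out)
β5 →I1  (J2: bond 0 brought effort, rest push out)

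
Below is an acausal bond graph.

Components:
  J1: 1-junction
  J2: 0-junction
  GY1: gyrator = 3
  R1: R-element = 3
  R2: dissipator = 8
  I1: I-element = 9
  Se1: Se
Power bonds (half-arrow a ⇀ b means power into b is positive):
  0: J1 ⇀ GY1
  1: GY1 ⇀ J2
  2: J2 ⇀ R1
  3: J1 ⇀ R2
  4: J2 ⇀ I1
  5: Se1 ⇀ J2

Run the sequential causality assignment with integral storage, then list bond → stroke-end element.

β5 →J2  (source Se1 imposes e)
β1 →GY1  (J2: bond 5 brought effort, rest push out)
β2 →R1  (J2: bond 5 brought effort, rest push out)
β4 →I1  (J2: bond 5 brought effort, rest push out)
β0 →GY1  (through GY1, causality inverts; strokes same side of GY1)
β3 →J1  (J1: bond 0 brought flow, rest push out)

β0 stroke at GY1
β1 stroke at GY1
β2 stroke at R1
β3 stroke at J1
β4 stroke at I1
β5 stroke at J2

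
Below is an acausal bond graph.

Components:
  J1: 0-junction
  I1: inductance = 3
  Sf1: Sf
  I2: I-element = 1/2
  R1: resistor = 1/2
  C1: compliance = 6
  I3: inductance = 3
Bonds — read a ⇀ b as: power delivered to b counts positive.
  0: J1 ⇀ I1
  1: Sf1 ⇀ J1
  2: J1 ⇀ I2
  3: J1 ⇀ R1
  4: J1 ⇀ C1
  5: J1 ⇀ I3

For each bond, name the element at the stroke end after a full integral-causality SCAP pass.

#0 stroke at I1
#1 stroke at Sf1
#2 stroke at I2
#3 stroke at R1
#4 stroke at J1
#5 stroke at I3

bond 1 →Sf1  (Sf1: flow source, stroke at near end)
bond 0 →I1  (I1 integral (f out))
bond 2 →I2  (I2 outputs flow p/I2)
bond 4 →J1  (C1 outputs effort q/C1)
bond 3 →R1  (J1: bond 4 brought effort, rest push out)
bond 5 →I3  (common-e at J1 fixed by 4)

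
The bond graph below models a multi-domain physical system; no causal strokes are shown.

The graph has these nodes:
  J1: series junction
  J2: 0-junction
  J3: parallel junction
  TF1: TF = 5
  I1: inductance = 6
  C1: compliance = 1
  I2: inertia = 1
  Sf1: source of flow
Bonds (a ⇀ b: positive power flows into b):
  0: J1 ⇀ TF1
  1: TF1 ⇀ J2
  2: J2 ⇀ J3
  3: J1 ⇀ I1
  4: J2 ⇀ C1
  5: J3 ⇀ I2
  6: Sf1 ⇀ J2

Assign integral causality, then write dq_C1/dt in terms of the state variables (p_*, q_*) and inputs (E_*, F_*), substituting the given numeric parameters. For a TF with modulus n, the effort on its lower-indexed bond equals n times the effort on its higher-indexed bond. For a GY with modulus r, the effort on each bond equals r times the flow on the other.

#6 |Sf1  (Sf1 fixes flow; stroke at Sf1)
#3 |I1  (I1 outputs flow p/I1)
#0 |J1  (J1 flow already set via bond 3)
#1 |TF1  (through TF1, causality passes straight; one stroke at TF1)
#4 |J2  (C1: C, integral causality)
#2 |J3  (J2: bond 4 brought effort, rest push out)
#5 |I2  (J3: bond 2 brought effort, rest push out)

dq_C1/dt = F_Sf1 + 5*p_I1/6 - p_I2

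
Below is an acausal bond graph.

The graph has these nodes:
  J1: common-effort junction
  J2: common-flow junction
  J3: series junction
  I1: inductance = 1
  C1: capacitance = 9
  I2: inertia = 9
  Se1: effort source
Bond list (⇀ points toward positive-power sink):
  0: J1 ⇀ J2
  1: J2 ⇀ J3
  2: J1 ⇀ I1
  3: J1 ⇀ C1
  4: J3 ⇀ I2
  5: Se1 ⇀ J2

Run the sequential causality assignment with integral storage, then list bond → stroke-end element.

#5 |J2  (source Se1 imposes e)
#2 |I1  (I1 integral (f out))
#3 |J1  (C1 outputs effort q/C1)
#0 |J2  (J1: bond 3 brought effort, rest push out)
#1 |J3  (J2 needs exactly one f-in)
#4 |I2  (J3: last free bond brings flow in)

bond 0 stroke→J2
bond 1 stroke→J3
bond 2 stroke→I1
bond 3 stroke→J1
bond 4 stroke→I2
bond 5 stroke→J2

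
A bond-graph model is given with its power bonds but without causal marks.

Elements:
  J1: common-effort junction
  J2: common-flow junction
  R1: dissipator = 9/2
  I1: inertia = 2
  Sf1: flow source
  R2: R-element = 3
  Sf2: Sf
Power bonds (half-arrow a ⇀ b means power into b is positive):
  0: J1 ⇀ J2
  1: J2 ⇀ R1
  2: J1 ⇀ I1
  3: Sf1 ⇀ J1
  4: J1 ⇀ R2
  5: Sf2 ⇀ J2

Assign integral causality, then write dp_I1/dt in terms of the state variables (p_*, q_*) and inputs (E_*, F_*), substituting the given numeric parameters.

dp_I1/dt = 3*F_Sf1 - 3*F_Sf2 - 3*p_I1/2

b3 stroke→Sf1  (Sf1 (Sf) sets flow on bond)
b5 stroke→Sf2  (source Sf2 imposes f)
b0 stroke→J2  (common-f at J2 fixed by 5)
b1 stroke→J2  (J2: bond 5 brought flow, rest push out)
b2 stroke→I1  (I1: I, integral causality)
b4 stroke→J1  (only one effort-in slot at J1)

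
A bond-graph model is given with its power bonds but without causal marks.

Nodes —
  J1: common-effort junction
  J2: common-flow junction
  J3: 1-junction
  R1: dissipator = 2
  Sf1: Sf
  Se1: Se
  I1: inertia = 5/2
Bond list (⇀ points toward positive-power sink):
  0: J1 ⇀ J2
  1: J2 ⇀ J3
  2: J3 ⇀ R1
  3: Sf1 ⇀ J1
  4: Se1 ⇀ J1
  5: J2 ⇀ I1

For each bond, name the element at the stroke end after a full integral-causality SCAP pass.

bond 3 |Sf1  (Sf1 fixes flow; stroke at Sf1)
bond 4 |J1  (Se1 (Se) sets effort on bond)
bond 0 |J2  (0-jn J1 has e-setter on 4)
bond 5 |I1  (I1 integral (f out))
bond 1 |J2  (1-jn J2 has f-setter on 5)
bond 2 |J3  (1-jn J3 has f-setter on 1)

β0 stroke→J2
β1 stroke→J2
β2 stroke→J3
β3 stroke→Sf1
β4 stroke→J1
β5 stroke→I1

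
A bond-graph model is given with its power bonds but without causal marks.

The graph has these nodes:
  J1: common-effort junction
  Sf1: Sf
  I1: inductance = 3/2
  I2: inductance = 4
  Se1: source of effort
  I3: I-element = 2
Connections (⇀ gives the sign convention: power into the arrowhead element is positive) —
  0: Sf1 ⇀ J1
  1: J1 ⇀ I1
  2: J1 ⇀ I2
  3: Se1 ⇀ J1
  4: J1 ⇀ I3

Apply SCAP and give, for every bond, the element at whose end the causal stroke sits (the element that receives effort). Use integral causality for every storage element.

b0 →Sf1
b1 →I1
b2 →I2
b3 →J1
b4 →I3

bond 0 stroke→Sf1  (Sf1: flow source, stroke at near end)
bond 3 stroke→J1  (Se1: effort source, stroke at far end)
bond 1 stroke→I1  (common-e at J1 fixed by 3)
bond 2 stroke→I2  (J1 effort already set via bond 3)
bond 4 stroke→I3  (0-jn J1 has e-setter on 3)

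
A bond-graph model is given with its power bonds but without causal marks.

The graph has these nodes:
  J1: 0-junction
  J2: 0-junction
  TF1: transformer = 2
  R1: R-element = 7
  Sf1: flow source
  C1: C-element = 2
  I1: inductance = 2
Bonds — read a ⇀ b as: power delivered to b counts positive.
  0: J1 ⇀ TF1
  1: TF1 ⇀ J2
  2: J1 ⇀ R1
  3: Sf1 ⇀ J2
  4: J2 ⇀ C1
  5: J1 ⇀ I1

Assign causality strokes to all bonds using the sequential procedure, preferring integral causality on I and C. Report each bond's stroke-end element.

bond 0 stroke at J1
bond 1 stroke at TF1
bond 2 stroke at R1
bond 3 stroke at Sf1
bond 4 stroke at J2
bond 5 stroke at I1

bond 3 stroke→Sf1  (Sf1 (Sf) sets flow on bond)
bond 4 stroke→J2  (prefer integral on C1)
bond 1 stroke→TF1  (J2: bond 4 brought effort, rest push out)
bond 0 stroke→J1  (TF1 one-in-one-out from 1)
bond 2 stroke→R1  (J1 effort already set via bond 0)
bond 5 stroke→I1  (common-e at J1 fixed by 0)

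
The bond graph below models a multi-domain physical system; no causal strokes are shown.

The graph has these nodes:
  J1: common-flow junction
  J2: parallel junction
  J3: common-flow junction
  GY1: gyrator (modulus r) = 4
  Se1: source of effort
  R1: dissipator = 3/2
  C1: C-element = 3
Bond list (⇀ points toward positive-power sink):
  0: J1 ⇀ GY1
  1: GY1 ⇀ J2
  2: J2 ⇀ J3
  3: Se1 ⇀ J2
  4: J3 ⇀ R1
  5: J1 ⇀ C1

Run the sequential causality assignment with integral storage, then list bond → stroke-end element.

b0 →GY1
b1 →GY1
b2 →J3
b3 →J2
b4 →R1
b5 →J1

b3 stroke→J2  (Se1: effort source, stroke at far end)
b1 stroke→GY1  (J2: bond 3 brought effort, rest push out)
b2 stroke→J3  (J2 effort already set via bond 3)
b4 stroke→R1  (closing 1-jn rule on J3)
b0 stroke→GY1  (GY1 both-in/both-out from 1)
b5 stroke→J1  (J1 flow already set via bond 0)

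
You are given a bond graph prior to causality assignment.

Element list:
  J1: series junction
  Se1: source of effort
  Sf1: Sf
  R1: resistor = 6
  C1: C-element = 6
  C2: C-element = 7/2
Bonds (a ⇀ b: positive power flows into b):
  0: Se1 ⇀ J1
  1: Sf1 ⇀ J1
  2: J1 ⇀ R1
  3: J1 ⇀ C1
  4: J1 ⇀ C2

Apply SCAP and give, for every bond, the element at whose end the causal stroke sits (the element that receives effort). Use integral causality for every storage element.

β0 stroke→J1
β1 stroke→Sf1
β2 stroke→J1
β3 stroke→J1
β4 stroke→J1

b0 stroke→J1  (source Se1 imposes e)
b1 stroke→Sf1  (Sf1 fixes flow; stroke at Sf1)
b2 stroke→J1  (1-jn J1 has f-setter on 1)
b3 stroke→J1  (J1: bond 1 brought flow, rest push out)
b4 stroke→J1  (J1: bond 1 brought flow, rest push out)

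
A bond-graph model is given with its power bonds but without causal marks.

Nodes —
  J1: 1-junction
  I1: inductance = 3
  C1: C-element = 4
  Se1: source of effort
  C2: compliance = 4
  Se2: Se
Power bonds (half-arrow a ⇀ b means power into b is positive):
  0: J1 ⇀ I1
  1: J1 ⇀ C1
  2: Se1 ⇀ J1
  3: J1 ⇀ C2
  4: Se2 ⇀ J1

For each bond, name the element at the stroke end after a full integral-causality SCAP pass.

β0 →I1
β1 →J1
β2 →J1
β3 →J1
β4 →J1

β2 stroke at J1  (source Se1 imposes e)
β4 stroke at J1  (Se2 fixes effort; stroke away)
β0 stroke at I1  (I1 outputs flow p/I1)
β1 stroke at J1  (J1 flow already set via bond 0)
β3 stroke at J1  (J1 flow already set via bond 0)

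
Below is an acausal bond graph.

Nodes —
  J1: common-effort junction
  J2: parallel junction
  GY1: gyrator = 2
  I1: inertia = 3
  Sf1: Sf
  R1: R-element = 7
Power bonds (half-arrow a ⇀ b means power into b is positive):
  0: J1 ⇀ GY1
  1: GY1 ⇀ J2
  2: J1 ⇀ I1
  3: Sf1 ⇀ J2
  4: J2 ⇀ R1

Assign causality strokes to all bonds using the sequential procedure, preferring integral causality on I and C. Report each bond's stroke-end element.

bond 3 stroke→Sf1  (Sf1 fixes flow; stroke at Sf1)
bond 2 stroke→I1  (I1: I, integral causality)
bond 0 stroke→J1  (J1: last free bond brings effort in)
bond 1 stroke→J2  (GY GY1: same side as bond 0)
bond 4 stroke→R1  (0-jn J2 has e-setter on 1)

bond 0 →J1
bond 1 →J2
bond 2 →I1
bond 3 →Sf1
bond 4 →R1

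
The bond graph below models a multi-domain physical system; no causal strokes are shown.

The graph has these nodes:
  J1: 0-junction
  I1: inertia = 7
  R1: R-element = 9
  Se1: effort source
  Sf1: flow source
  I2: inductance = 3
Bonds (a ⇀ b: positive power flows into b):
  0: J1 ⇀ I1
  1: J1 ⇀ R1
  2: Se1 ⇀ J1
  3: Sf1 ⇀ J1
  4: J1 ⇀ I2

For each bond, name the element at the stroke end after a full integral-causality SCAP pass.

#0 stroke→I1
#1 stroke→R1
#2 stroke→J1
#3 stroke→Sf1
#4 stroke→I2

bond 2 →J1  (Se1: effort source, stroke at far end)
bond 3 →Sf1  (Sf1 (Sf) sets flow on bond)
bond 0 →I1  (0-jn J1 has e-setter on 2)
bond 1 →R1  (J1: bond 2 brought effort, rest push out)
bond 4 →I2  (J1: bond 2 brought effort, rest push out)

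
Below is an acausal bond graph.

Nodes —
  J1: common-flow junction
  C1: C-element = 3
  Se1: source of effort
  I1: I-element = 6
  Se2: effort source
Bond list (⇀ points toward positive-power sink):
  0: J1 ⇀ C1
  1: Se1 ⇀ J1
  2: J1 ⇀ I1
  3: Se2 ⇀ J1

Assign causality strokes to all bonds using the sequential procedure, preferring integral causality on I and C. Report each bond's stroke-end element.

b0 stroke→J1
b1 stroke→J1
b2 stroke→I1
b3 stroke→J1

b1 stroke→J1  (Se1 fixes effort; stroke away)
b3 stroke→J1  (Se2 (Se) sets effort on bond)
b0 stroke→J1  (prefer integral on C1)
b2 stroke→I1  (J1 needs exactly one f-in)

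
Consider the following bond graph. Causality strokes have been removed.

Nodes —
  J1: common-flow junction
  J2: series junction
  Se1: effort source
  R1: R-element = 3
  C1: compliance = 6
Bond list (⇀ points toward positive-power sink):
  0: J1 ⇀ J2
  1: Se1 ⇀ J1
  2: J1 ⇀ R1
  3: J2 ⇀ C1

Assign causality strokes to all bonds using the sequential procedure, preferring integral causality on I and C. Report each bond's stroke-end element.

bond 1 |J1  (Se1 (Se) sets effort on bond)
bond 3 |J2  (C1: C, integral causality)
bond 0 |J1  (closing 1-jn rule on J2)
bond 2 |R1  (only one flow-in slot at J1)

β0 |J1
β1 |J1
β2 |R1
β3 |J2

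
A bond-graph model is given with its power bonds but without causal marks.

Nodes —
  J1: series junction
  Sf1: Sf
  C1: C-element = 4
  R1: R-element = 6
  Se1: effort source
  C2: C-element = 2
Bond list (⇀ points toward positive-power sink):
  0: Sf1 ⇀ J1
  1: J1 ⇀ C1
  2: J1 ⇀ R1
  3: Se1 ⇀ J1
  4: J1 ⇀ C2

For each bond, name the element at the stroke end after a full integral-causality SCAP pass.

β0 |Sf1
β1 |J1
β2 |J1
β3 |J1
β4 |J1

b0 stroke→Sf1  (source Sf1 imposes f)
b3 stroke→J1  (Se1 fixes effort; stroke away)
b1 stroke→J1  (common-f at J1 fixed by 0)
b2 stroke→J1  (common-f at J1 fixed by 0)
b4 stroke→J1  (common-f at J1 fixed by 0)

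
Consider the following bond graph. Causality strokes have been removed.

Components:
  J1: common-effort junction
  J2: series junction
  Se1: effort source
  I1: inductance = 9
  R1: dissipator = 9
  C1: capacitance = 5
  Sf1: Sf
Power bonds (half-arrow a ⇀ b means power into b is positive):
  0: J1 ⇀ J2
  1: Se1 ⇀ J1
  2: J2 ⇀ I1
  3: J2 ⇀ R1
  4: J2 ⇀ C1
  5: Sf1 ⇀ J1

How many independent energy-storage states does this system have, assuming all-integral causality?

bond 1 →J1  (source Se1 imposes e)
bond 5 →Sf1  (source Sf1 imposes f)
bond 0 →J2  (0-jn J1 has e-setter on 1)
bond 2 →I1  (I1: I, integral causality)
bond 3 →J2  (J2 flow already set via bond 2)
bond 4 →J2  (common-f at J2 fixed by 2)

2  (C1, I1 all integral)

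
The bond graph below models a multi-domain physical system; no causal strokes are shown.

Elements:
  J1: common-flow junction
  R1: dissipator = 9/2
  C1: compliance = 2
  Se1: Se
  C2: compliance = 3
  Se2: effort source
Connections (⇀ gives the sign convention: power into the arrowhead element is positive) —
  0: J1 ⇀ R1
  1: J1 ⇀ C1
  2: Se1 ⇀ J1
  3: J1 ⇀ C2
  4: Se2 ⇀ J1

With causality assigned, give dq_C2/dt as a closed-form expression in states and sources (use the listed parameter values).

dq_C2/dt = 2*E_Se1/9 + 2*E_Se2/9 - q_C1/9 - 2*q_C2/27

#2 |J1  (Se1 fixes effort; stroke away)
#4 |J1  (Se2 (Se) sets effort on bond)
#1 |J1  (C1: C, integral causality)
#3 |J1  (C2: C, integral causality)
#0 |R1  (J1 needs exactly one f-in)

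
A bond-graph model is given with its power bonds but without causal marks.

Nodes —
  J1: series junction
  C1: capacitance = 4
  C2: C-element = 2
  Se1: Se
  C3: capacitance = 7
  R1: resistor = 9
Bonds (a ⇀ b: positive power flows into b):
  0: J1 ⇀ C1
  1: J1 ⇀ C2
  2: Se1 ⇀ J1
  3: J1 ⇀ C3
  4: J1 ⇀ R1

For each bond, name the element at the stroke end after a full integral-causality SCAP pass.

β0 →J1
β1 →J1
β2 →J1
β3 →J1
β4 →R1

β2 stroke at J1  (Se1 fixes effort; stroke away)
β0 stroke at J1  (prefer integral on C1)
β1 stroke at J1  (prefer integral on C2)
β3 stroke at J1  (prefer integral on C3)
β4 stroke at R1  (J1: last free bond brings flow in)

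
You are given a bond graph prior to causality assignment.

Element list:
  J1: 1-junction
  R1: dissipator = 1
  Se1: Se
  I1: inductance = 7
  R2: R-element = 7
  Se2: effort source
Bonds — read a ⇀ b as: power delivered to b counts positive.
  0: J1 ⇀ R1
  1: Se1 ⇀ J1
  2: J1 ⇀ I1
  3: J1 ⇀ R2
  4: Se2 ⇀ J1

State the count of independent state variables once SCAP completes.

#1 stroke at J1  (Se1: effort source, stroke at far end)
#4 stroke at J1  (Se2 fixes effort; stroke away)
#2 stroke at I1  (prefer integral on I1)
#0 stroke at J1  (J1 flow already set via bond 2)
#3 stroke at J1  (J1 flow already set via bond 2)

1  (I1 all integral)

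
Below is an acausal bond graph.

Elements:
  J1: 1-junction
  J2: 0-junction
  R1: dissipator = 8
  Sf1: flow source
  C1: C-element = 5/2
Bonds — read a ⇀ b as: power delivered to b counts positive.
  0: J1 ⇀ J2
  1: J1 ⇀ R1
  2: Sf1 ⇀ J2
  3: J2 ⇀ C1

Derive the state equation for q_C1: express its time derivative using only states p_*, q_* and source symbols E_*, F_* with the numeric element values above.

bond 2 stroke at Sf1  (source Sf1 imposes f)
bond 3 stroke at J2  (C1 outputs effort q/C1)
bond 0 stroke at J1  (0-jn J2 has e-setter on 3)
bond 1 stroke at R1  (closing 1-jn rule on J1)

dq_C1/dt = F_Sf1 - q_C1/20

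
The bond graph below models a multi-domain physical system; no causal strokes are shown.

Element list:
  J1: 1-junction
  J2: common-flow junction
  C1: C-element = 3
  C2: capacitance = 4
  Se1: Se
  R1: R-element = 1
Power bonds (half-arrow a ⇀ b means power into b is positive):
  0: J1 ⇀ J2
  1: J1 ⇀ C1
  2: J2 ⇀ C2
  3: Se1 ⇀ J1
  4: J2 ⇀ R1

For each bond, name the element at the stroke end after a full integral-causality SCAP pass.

β3 →J1  (Se1 (Se) sets effort on bond)
β1 →J1  (C1 outputs effort q/C1)
β0 →J2  (only one flow-in slot at J1)
β2 →J2  (C2 integral (e out))
β4 →R1  (closing 1-jn rule on J2)

#0 |J2
#1 |J1
#2 |J2
#3 |J1
#4 |R1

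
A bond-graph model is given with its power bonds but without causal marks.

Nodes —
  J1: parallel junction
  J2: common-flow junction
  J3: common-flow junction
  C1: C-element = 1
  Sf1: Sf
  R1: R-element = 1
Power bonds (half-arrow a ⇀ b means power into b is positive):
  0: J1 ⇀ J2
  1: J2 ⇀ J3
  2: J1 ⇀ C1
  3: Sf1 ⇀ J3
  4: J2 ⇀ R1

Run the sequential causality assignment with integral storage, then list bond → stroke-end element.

b3 stroke at Sf1  (Sf1 (Sf) sets flow on bond)
b1 stroke at J3  (J3: bond 3 brought flow, rest push out)
b0 stroke at J2  (J2: bond 1 brought flow, rest push out)
b4 stroke at J2  (J2: bond 1 brought flow, rest push out)
b2 stroke at J1  (J1: last free bond brings effort in)

bond 0 stroke at J2
bond 1 stroke at J3
bond 2 stroke at J1
bond 3 stroke at Sf1
bond 4 stroke at J2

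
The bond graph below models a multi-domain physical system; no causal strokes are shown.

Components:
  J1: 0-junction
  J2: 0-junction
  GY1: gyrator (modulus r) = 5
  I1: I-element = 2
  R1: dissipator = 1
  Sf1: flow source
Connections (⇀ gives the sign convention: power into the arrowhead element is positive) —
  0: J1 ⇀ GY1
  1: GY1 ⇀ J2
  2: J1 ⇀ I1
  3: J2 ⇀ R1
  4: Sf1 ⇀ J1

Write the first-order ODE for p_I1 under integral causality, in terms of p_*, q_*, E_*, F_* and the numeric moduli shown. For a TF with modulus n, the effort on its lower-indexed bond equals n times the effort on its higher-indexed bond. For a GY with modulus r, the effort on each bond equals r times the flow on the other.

dp_I1/dt = 25*F_Sf1 - 25*p_I1/2

bond 4 →Sf1  (Sf1 (Sf) sets flow on bond)
bond 2 →I1  (I1 outputs flow p/I1)
bond 0 →J1  (closing 0-jn rule on J1)
bond 1 →J2  (GY1: gyrator matches bond 0)
bond 3 →R1  (J2: bond 1 brought effort, rest push out)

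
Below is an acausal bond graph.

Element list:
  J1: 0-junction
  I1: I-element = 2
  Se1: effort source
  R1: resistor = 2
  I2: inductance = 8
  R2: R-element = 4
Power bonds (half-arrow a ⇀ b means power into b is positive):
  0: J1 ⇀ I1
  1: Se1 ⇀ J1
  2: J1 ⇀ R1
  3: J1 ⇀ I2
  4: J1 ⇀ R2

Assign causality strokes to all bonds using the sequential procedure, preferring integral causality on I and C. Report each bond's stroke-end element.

#0 |I1
#1 |J1
#2 |R1
#3 |I2
#4 |R2

#1 stroke at J1  (Se1 (Se) sets effort on bond)
#0 stroke at I1  (0-jn J1 has e-setter on 1)
#2 stroke at R1  (J1 effort already set via bond 1)
#3 stroke at I2  (common-e at J1 fixed by 1)
#4 stroke at R2  (J1 effort already set via bond 1)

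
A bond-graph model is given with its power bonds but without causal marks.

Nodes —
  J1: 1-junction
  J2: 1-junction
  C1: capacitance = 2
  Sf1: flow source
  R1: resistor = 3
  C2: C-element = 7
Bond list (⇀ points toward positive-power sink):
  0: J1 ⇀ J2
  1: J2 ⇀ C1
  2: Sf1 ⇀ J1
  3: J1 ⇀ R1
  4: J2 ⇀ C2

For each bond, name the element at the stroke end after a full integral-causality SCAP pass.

#2 →Sf1  (Sf1: flow source, stroke at near end)
#0 →J1  (J1: bond 2 brought flow, rest push out)
#3 →J1  (J1 flow already set via bond 2)
#1 →J2  (J2: bond 0 brought flow, rest push out)
#4 →J2  (J2: bond 0 brought flow, rest push out)

b0 |J1
b1 |J2
b2 |Sf1
b3 |J1
b4 |J2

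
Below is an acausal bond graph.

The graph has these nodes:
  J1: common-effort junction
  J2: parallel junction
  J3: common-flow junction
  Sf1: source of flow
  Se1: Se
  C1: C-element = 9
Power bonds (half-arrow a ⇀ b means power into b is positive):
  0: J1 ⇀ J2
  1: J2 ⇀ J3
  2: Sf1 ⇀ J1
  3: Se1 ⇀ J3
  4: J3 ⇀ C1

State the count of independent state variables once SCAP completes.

1  (C1 all integral)

bond 2 stroke→Sf1  (Sf1 fixes flow; stroke at Sf1)
bond 3 stroke→J3  (Se1 (Se) sets effort on bond)
bond 0 stroke→J1  (closing 0-jn rule on J1)
bond 1 stroke→J2  (J2 needs exactly one e-in)
bond 4 stroke→J3  (1-jn J3 has f-setter on 1)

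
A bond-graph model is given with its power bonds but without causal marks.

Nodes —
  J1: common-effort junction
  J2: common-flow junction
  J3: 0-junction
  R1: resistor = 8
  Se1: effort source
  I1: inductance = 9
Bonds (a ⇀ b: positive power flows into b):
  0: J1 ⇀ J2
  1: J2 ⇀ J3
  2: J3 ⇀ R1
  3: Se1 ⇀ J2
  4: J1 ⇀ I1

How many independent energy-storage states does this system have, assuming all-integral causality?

bond 3 stroke at J2  (Se1: effort source, stroke at far end)
bond 4 stroke at I1  (prefer integral on I1)
bond 0 stroke at J1  (closing 0-jn rule on J1)
bond 1 stroke at J2  (common-f at J2 fixed by 0)
bond 2 stroke at J3  (closing 0-jn rule on J3)

1  (I1 all integral)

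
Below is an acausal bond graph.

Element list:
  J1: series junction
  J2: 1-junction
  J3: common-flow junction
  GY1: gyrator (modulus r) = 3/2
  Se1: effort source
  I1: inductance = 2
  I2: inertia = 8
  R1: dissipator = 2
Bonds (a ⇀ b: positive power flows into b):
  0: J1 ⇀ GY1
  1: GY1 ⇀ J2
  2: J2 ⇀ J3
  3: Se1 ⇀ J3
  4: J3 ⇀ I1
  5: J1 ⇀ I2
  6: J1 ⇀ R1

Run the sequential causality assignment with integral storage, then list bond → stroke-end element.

b3 |J3  (source Se1 imposes e)
b4 |I1  (I1: I, integral causality)
b2 |J3  (J3 flow already set via bond 4)
b1 |J2  (1-jn J2 has f-setter on 2)
b0 |J1  (GY GY1: same side as bond 1)
b5 |I2  (I2 outputs flow p/I2)
b6 |J1  (1-jn J1 has f-setter on 5)

b0 |J1
b1 |J2
b2 |J3
b3 |J3
b4 |I1
b5 |I2
b6 |J1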